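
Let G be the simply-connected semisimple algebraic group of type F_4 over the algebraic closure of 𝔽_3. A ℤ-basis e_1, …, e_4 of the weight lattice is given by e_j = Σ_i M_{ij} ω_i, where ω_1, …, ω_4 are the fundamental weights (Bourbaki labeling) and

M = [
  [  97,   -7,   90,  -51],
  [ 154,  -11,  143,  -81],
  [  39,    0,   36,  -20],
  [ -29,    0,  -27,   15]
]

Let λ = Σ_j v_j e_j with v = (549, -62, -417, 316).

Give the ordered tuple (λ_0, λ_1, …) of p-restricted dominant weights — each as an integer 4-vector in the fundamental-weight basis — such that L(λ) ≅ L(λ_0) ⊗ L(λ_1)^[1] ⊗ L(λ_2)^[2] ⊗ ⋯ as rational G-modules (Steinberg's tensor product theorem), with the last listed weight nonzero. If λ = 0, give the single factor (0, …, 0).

Converting to the ω-basis (c_i = row i of M dotted with v = (549, -62, -417, 316)):
  c_1 = 97·549 + (-7)·(-62) + (90)·(-417) + (-51)·(316) = 41
  c_2 = 154·549 + (-11)·(-62) + (143)·(-417) + (-81)·(316) = 1
  c_3 = 39·549 + (0)·(-62) + (36)·(-417) + (-20)·(316) = 79
  c_4 = (-29)·(549) + (0)·(-62) + (-27)·(-417) + 15·316 = 78
p = 3; digits c_i = Σ_j d_{ij}·3^j, 0 ≤ d_{ij} < 3:
  c_1 = 41 = 2·3^0 + 1·3^1 + 1·3^2 + 1·3^3
  c_2 = 1 = 1·3^0
  c_3 = 79 = 1·3^0 + 2·3^1 + 2·3^2 + 2·3^3
  c_4 = 78 = 0·3^0 + 2·3^1 + 2·3^2 + 2·3^3
Factor λ_0 = (2, 1, 1, 0)
Factor λ_1 = (1, 0, 2, 2)
Factor λ_2 = (1, 0, 2, 2)
Factor λ_3 = (1, 0, 2, 2)

((2, 1, 1, 0), (1, 0, 2, 2), (1, 0, 2, 2), (1, 0, 2, 2))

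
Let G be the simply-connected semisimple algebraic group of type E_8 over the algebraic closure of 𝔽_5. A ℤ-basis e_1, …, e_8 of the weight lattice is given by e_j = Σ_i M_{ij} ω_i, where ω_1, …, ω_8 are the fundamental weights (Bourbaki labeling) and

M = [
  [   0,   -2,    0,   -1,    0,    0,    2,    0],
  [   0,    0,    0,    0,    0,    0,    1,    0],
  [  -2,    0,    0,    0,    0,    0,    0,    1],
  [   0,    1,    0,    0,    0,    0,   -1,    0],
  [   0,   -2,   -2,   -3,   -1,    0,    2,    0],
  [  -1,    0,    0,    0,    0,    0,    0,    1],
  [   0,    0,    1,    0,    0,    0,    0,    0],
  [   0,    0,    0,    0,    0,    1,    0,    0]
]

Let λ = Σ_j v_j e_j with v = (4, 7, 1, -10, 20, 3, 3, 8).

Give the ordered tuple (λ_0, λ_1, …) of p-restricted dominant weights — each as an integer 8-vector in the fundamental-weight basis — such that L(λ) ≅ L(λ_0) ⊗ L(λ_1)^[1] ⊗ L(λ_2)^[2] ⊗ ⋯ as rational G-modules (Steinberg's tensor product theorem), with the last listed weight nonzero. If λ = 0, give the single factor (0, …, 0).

Change of basis e → ω: c = M·v where v = (4, 7, 1, -10, 20, 3, 3, 8):
  c_1 = 0*4 + -2*7 + 0*1 + -1*-10 + 0*20 + 0*3 + 2*3 + 0*8 = 2
  c_2 = 0*4 + 0*7 + 0*1 + 0*-10 + 0*20 + 0*3 + 1*3 + 0*8 = 3
  c_3 = -2*4 + 0*7 + 0*1 + 0*-10 + 0*20 + 0*3 + 0*3 + 1*8 = 0
  c_4 = 0*4 + 1*7 + 0*1 + 0*-10 + 0*20 + 0*3 + -1*3 + 0*8 = 4
  c_5 = 0*4 + -2*7 + -2*1 + -3*-10 + -1*20 + 0*3 + 2*3 + 0*8 = 0
  c_6 = -1*4 + 0*7 + 0*1 + 0*-10 + 0*20 + 0*3 + 0*3 + 1*8 = 4
  c_7 = 0*4 + 0*7 + 1*1 + 0*-10 + 0*20 + 0*3 + 0*3 + 0*8 = 1
  c_8 = 0*4 + 0*7 + 0*1 + 0*-10 + 0*20 + 1*3 + 0*3 + 0*8 = 3
Writing each c_i in base p = 5:
  c_1 = 2 = 2·5^0
  c_2 = 3 = 3·5^0
  c_3 = 0
  c_4 = 4 = 4·5^0
  c_5 = 0
  c_6 = 4 = 4·5^0
  c_7 = 1 = 1·5^0
  c_8 = 3 = 3·5^0
p-restricted factor λ_0 = (2, 3, 0, 4, 0, 4, 1, 3)

((2, 3, 0, 4, 0, 4, 1, 3),)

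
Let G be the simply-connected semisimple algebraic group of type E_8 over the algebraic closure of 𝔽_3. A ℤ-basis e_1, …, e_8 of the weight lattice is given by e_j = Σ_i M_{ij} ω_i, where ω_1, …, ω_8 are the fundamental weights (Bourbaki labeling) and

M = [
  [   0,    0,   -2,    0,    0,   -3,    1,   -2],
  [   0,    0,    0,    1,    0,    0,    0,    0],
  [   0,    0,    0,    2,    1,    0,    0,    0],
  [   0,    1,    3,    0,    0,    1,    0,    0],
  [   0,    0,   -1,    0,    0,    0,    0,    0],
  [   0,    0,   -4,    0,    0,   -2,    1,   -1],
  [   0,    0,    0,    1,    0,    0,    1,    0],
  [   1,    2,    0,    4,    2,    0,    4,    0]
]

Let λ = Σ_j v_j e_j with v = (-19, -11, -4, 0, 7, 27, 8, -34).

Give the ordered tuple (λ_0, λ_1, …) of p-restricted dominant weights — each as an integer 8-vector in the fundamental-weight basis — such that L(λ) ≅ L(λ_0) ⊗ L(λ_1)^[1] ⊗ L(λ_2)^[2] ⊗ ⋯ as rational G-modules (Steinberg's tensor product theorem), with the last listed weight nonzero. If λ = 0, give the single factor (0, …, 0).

((0, 0, 1, 1, 1, 1, 2, 2), (1, 0, 2, 1, 1, 1, 2, 1))

Compute c_i = Σ_j M_{ij} v_j with v = (-19, -11, -4, 0, 7, 27, 8, -34):
  c_1 = 0*-19 + 0*-11 + -2*-4 + 0*0 + 0*7 + -3*27 + 1*8 + -2*-34 = 3
  c_2 = 0*-19 + 0*-11 + 0*-4 + 1*0 + 0*7 + 0*27 + 0*8 + 0*-34 = 0
  c_3 = 0*-19 + 0*-11 + 0*-4 + 2*0 + 1*7 + 0*27 + 0*8 + 0*-34 = 7
  c_4 = 0*-19 + 1*-11 + 3*-4 + 0*0 + 0*7 + 1*27 + 0*8 + 0*-34 = 4
  c_5 = 0*-19 + 0*-11 + -1*-4 + 0*0 + 0*7 + 0*27 + 0*8 + 0*-34 = 4
  c_6 = 0*-19 + 0*-11 + -4*-4 + 0*0 + 0*7 + -2*27 + 1*8 + -1*-34 = 4
  c_7 = 0*-19 + 0*-11 + 0*-4 + 1*0 + 0*7 + 0*27 + 1*8 + 0*-34 = 8
  c_8 = 1*-19 + 2*-11 + 0*-4 + 4*0 + 2*7 + 0*27 + 4*8 + 0*-34 = 5
Base-3 expansion of each c_i:
  c_1 = 3 = 0·3^0 + 1·3^1
  c_2 = 0
  c_3 = 7 = 1·3^0 + 2·3^1
  c_4 = 4 = 1·3^0 + 1·3^1
  c_5 = 4 = 1·3^0 + 1·3^1
  c_6 = 4 = 1·3^0 + 1·3^1
  c_7 = 8 = 2·3^0 + 2·3^1
  c_8 = 5 = 2·3^0 + 1·3^1
Factor λ_0 = (0, 0, 1, 1, 1, 1, 2, 2)
Factor λ_1 = (1, 0, 2, 1, 1, 1, 2, 1)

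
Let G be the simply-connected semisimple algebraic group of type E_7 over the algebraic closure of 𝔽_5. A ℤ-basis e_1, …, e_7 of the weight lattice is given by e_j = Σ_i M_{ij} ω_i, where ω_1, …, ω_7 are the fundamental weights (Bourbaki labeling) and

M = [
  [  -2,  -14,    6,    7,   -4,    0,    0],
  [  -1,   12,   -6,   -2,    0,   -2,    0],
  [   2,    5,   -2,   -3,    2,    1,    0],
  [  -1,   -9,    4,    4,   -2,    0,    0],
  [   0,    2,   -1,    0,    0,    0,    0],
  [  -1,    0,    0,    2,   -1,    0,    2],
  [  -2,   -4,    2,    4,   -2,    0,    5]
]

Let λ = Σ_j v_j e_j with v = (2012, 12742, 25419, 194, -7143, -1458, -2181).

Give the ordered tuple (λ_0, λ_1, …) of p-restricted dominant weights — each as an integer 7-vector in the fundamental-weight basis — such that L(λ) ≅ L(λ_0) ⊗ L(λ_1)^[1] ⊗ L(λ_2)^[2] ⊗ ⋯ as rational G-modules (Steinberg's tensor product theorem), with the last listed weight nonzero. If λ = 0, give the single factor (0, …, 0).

Change of basis e → ω: c = M·v where v = (2012, 12742, 25419, 194, -7143, -1458, -2181):
  c_1 = -2*2012 + -14*12742 + 6*25419 + 7*194 + -4*-7143 + 0*-1458 + 0*-2181 = 32
  c_2 = -1*2012 + 12*12742 + -6*25419 + -2*194 + 0*-7143 + -2*-1458 + 0*-2181 = 906
  c_3 = 2*2012 + 5*12742 + -2*25419 + -3*194 + 2*-7143 + 1*-1458 + 0*-2181 = 570
  c_4 = -1*2012 + -9*12742 + 4*25419 + 4*194 + -2*-7143 + 0*-1458 + 0*-2181 = 48
  c_5 = 0*2012 + 2*12742 + -1*25419 + 0*194 + 0*-7143 + 0*-1458 + 0*-2181 = 65
  c_6 = -1*2012 + 0*12742 + 0*25419 + 2*194 + -1*-7143 + 0*-1458 + 2*-2181 = 1157
  c_7 = -2*2012 + -4*12742 + 2*25419 + 4*194 + -2*-7143 + 0*-1458 + 5*-2181 = 3
p = 5; digits c_i = Σ_j d_{ij}·5^j, 0 ≤ d_{ij} < 5:
  c_1 = 32 = 2·5^0 + 1·5^1 + 1·5^2
  c_2 = 906 = 1·5^0 + 1·5^1 + 1·5^2 + 2·5^3 + 1·5^4
  c_3 = 570 = 0·5^0 + 4·5^1 + 2·5^2 + 4·5^3
  c_4 = 48 = 3·5^0 + 4·5^1 + 1·5^2
  c_5 = 65 = 0·5^0 + 3·5^1 + 2·5^2
  c_6 = 1157 = 2·5^0 + 1·5^1 + 1·5^2 + 4·5^3 + 1·5^4
  c_7 = 3 = 3·5^0
λ_0 = (2, 1, 0, 3, 0, 2, 3)
λ_1 = (1, 1, 4, 4, 3, 1, 0)
λ_2 = (1, 1, 2, 1, 2, 1, 0)
λ_3 = (0, 2, 4, 0, 0, 4, 0)
λ_4 = (0, 1, 0, 0, 0, 1, 0)

((2, 1, 0, 3, 0, 2, 3), (1, 1, 4, 4, 3, 1, 0), (1, 1, 2, 1, 2, 1, 0), (0, 2, 4, 0, 0, 4, 0), (0, 1, 0, 0, 0, 1, 0))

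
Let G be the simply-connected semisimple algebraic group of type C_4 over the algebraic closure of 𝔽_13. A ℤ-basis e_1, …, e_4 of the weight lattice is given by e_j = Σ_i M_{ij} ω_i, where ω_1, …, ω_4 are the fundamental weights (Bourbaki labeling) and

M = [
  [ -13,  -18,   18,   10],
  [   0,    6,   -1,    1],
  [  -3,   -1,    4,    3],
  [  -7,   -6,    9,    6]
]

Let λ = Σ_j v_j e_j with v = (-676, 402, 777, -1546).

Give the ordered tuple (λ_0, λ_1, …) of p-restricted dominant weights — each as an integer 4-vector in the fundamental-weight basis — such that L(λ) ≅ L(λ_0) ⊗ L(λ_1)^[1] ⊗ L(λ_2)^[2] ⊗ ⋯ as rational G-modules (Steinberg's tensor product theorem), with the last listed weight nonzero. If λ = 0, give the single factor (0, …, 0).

Converting to the ω-basis (c_i = row i of M dotted with v = (-676, 402, 777, -1546)):
  c_1 = -13*-676 + -18*402 + 18*777 + 10*-1546 = 78
  c_2 = 0*-676 + 6*402 + -1*777 + 1*-1546 = 89
  c_3 = -3*-676 + -1*402 + 4*777 + 3*-1546 = 96
  c_4 = -7*-676 + -6*402 + 9*777 + 6*-1546 = 37
Expand coordinatewise in base 13:
  c_1 = 78 = 0·13^0 + 6·13^1
  c_2 = 89 = 11·13^0 + 6·13^1
  c_3 = 96 = 5·13^0 + 7·13^1
  c_4 = 37 = 11·13^0 + 2·13^1
p-restricted factor λ_0 = (0, 11, 5, 11)
p-restricted factor λ_1 = (6, 6, 7, 2)

((0, 11, 5, 11), (6, 6, 7, 2))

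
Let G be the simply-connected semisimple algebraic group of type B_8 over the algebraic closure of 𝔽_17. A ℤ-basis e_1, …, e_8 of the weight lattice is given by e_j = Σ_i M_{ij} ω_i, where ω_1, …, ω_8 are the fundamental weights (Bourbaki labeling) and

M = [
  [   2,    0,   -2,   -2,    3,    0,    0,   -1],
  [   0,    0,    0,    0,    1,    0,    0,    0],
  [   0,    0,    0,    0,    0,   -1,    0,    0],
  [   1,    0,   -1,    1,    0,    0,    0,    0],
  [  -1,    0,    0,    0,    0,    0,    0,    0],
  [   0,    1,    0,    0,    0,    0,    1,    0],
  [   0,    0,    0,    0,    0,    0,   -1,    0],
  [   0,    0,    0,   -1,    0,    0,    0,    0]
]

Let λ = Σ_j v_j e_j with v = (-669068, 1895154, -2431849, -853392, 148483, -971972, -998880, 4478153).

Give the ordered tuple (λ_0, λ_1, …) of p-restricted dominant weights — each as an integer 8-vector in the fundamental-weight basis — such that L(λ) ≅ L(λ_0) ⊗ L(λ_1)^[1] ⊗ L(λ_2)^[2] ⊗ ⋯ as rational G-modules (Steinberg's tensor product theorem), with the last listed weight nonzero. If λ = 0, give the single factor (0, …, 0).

((3, 5, 14, 8, 16, 0, 11, 9), (0, 13, 3, 11, 1, 5, 5, 15), (3, 3, 14, 1, 3, 7, 5, 11), (6, 13, 10, 15, 0, 12, 16, 3), (14, 1, 11, 10, 8, 10, 11, 10))

ω-coordinates c = M·v, v = (-669068, 1895154, -2431849, -853392, 148483, -971972, -998880, 4478153):
  c_1 = (2)·(-669068) + 0·1895154 + (-2)·(-2431849) + (-2)·(-853392) + 3·148483 + (0)·(-971972) + (0)·(-998880) + (-1)·(4478153) = 1199642
  c_2 = (0)·(-669068) + 0·1895154 + (0)·(-2431849) + (0)·(-853392) + 1·148483 + (0)·(-971972) + (0)·(-998880) + 0·4478153 = 148483
  c_3 = (0)·(-669068) + 0·1895154 + (0)·(-2431849) + (0)·(-853392) + 0·148483 + (-1)·(-971972) + (0)·(-998880) + 0·4478153 = 971972
  c_4 = (1)·(-669068) + 0·1895154 + (-1)·(-2431849) + (1)·(-853392) + 0·148483 + (0)·(-971972) + (0)·(-998880) + 0·4478153 = 909389
  c_5 = (-1)·(-669068) + 0·1895154 + (0)·(-2431849) + (0)·(-853392) + 0·148483 + (0)·(-971972) + (0)·(-998880) + 0·4478153 = 669068
  c_6 = (0)·(-669068) + 1·1895154 + (0)·(-2431849) + (0)·(-853392) + 0·148483 + (0)·(-971972) + (1)·(-998880) + 0·4478153 = 896274
  c_7 = (0)·(-669068) + 0·1895154 + (0)·(-2431849) + (0)·(-853392) + 0·148483 + (0)·(-971972) + (-1)·(-998880) + 0·4478153 = 998880
  c_8 = (0)·(-669068) + 0·1895154 + (0)·(-2431849) + (-1)·(-853392) + 0·148483 + (0)·(-971972) + (0)·(-998880) + 0·4478153 = 853392
Writing each c_i in base p = 17:
  c_1 = 1199642 = 3·17^0 + 0·17^1 + 3·17^2 + 6·17^3 + 14·17^4
  c_2 = 148483 = 5·17^0 + 13·17^1 + 3·17^2 + 13·17^3 + 1·17^4
  c_3 = 971972 = 14·17^0 + 3·17^1 + 14·17^2 + 10·17^3 + 11·17^4
  c_4 = 909389 = 8·17^0 + 11·17^1 + 1·17^2 + 15·17^3 + 10·17^4
  c_5 = 669068 = 16·17^0 + 1·17^1 + 3·17^2 + 0·17^3 + 8·17^4
  c_6 = 896274 = 0·17^0 + 5·17^1 + 7·17^2 + 12·17^3 + 10·17^4
  c_7 = 998880 = 11·17^0 + 5·17^1 + 5·17^2 + 16·17^3 + 11·17^4
  c_8 = 853392 = 9·17^0 + 15·17^1 + 11·17^2 + 3·17^3 + 10·17^4
λ_0 = (3, 5, 14, 8, 16, 0, 11, 9)
λ_1 = (0, 13, 3, 11, 1, 5, 5, 15)
λ_2 = (3, 3, 14, 1, 3, 7, 5, 11)
λ_3 = (6, 13, 10, 15, 0, 12, 16, 3)
λ_4 = (14, 1, 11, 10, 8, 10, 11, 10)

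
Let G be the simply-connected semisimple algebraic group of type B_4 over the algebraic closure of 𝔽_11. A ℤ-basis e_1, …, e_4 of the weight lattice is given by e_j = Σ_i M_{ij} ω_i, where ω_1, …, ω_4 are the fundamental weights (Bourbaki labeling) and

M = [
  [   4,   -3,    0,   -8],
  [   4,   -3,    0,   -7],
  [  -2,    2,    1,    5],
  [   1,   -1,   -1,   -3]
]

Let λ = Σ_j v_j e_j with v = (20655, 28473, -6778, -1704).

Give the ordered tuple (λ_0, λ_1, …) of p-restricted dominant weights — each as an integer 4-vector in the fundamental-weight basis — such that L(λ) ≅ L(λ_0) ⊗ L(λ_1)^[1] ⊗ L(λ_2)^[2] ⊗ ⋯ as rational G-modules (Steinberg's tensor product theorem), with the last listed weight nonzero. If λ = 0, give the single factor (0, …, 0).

ω-coordinates c = M·v, v = (20655, 28473, -6778, -1704):
  c_1 = (4)·(20655) + (-3)·(28473) + (0)·(-6778) + (-8)·(-1704) = 10833
  c_2 = (4)·(20655) + (-3)·(28473) + (0)·(-6778) + (-7)·(-1704) = 9129
  c_3 = (-2)·(20655) + (2)·(28473) + (1)·(-6778) + (5)·(-1704) = 338
  c_4 = (1)·(20655) + (-1)·(28473) + (-1)·(-6778) + (-3)·(-1704) = 4072
p = 11; digits c_i = Σ_j d_{ij}·11^j, 0 ≤ d_{ij} < 11:
  c_1 = 10833 = 9·11^0 + 5·11^1 + 1·11^2 + 8·11^3
  c_2 = 9129 = 10·11^0 + 4·11^1 + 9·11^2 + 6·11^3
  c_3 = 338 = 8·11^0 + 8·11^1 + 2·11^2
  c_4 = 4072 = 2·11^0 + 7·11^1 + 0·11^2 + 3·11^3
p-restricted factor λ_0 = (9, 10, 8, 2)
p-restricted factor λ_1 = (5, 4, 8, 7)
p-restricted factor λ_2 = (1, 9, 2, 0)
p-restricted factor λ_3 = (8, 6, 0, 3)

((9, 10, 8, 2), (5, 4, 8, 7), (1, 9, 2, 0), (8, 6, 0, 3))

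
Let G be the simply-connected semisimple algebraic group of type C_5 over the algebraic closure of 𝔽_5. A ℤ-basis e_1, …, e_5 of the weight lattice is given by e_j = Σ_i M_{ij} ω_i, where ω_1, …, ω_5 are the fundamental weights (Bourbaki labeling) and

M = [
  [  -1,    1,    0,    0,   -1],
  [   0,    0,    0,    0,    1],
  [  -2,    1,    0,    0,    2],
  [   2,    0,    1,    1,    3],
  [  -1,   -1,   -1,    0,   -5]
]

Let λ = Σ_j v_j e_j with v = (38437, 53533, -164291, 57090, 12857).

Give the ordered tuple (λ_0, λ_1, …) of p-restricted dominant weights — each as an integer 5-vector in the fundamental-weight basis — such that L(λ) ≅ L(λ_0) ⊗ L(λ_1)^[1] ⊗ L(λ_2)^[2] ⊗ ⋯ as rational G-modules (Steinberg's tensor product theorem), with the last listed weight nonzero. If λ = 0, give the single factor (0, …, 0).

In the fundamental-weight basis, λ has coordinates c = M·v (v = (38437, 53533, -164291, 57090, 12857)):
  c_1 = (-1)·(38437) + 1·53533 + (0)·(-164291) + 0·57090 + (-1)·(12857) = 2239
  c_2 = 0·38437 + 0·53533 + (0)·(-164291) + 0·57090 + 1·12857 = 12857
  c_3 = (-2)·(38437) + 1·53533 + (0)·(-164291) + 0·57090 + 2·12857 = 2373
  c_4 = 2·38437 + 0·53533 + (1)·(-164291) + 1·57090 + 3·12857 = 8244
  c_5 = (-1)·(38437) + (-1)·(53533) + (-1)·(-164291) + 0·57090 + (-5)·(12857) = 8036
p = 5; digits c_i = Σ_j d_{ij}·5^j, 0 ≤ d_{ij} < 5:
  c_1 = 2239 = 4·5^0 + 2·5^1 + 4·5^2 + 2·5^3 + 3·5^4
  c_2 = 12857 = 2·5^0 + 1·5^1 + 4·5^2 + 2·5^3 + 0·5^4 + 4·5^5
  c_3 = 2373 = 3·5^0 + 4·5^1 + 4·5^2 + 3·5^3 + 3·5^4
  c_4 = 8244 = 4·5^0 + 3·5^1 + 4·5^2 + 0·5^3 + 3·5^4 + 2·5^5
  c_5 = 8036 = 1·5^0 + 2·5^1 + 1·5^2 + 4·5^3 + 2·5^4 + 2·5^5
Factor λ_0 = (4, 2, 3, 4, 1)
Factor λ_1 = (2, 1, 4, 3, 2)
Factor λ_2 = (4, 4, 4, 4, 1)
Factor λ_3 = (2, 2, 3, 0, 4)
Factor λ_4 = (3, 0, 3, 3, 2)
Factor λ_5 = (0, 4, 0, 2, 2)

((4, 2, 3, 4, 1), (2, 1, 4, 3, 2), (4, 4, 4, 4, 1), (2, 2, 3, 0, 4), (3, 0, 3, 3, 2), (0, 4, 0, 2, 2))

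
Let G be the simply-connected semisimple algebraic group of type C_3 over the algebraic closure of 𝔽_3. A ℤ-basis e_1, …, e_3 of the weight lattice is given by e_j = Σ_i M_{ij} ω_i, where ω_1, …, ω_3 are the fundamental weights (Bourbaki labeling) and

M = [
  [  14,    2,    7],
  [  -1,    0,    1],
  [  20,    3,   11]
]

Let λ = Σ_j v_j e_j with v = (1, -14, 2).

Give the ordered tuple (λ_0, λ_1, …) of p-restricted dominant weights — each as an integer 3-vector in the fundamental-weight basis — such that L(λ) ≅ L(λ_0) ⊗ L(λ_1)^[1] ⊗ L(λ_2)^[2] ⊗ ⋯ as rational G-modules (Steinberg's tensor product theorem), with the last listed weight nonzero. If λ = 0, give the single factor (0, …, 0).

In the fundamental-weight basis, λ has coordinates c = M·v (v = (1, -14, 2)):
  c_1 = (14)·(1) + (2)·(-14) + (7)·(2) = 0
  c_2 = (-1)·(1) + (0)·(-14) + (1)·(2) = 1
  c_3 = (20)·(1) + (3)·(-14) + (11)·(2) = 0
p = 3; digits c_i = Σ_j d_{ij}·3^j, 0 ≤ d_{ij} < 3:
  c_1 = 0
  c_2 = 1 = 1·3^0
  c_3 = 0
p-restricted factor λ_0 = (0, 1, 0)

((0, 1, 0),)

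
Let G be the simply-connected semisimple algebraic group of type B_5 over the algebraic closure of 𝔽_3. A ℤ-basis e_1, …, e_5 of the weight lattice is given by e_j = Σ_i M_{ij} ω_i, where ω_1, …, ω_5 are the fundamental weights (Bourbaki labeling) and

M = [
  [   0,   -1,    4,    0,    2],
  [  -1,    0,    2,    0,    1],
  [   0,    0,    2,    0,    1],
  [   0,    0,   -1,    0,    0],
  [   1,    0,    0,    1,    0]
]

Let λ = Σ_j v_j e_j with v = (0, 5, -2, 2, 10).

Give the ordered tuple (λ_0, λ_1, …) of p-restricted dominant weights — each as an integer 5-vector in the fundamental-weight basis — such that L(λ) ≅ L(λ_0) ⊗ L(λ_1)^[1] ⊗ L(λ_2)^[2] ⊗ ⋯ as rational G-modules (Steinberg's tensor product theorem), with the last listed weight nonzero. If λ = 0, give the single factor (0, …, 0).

((1, 0, 0, 2, 2), (2, 2, 2, 0, 0))

Converting to the ω-basis (c_i = row i of M dotted with v = (0, 5, -2, 2, 10)):
  c_1 = 0·0 + (-1)·(5) + (4)·(-2) + 0·2 + 2·10 = 7
  c_2 = (-1)·(0) + 0·5 + (2)·(-2) + 0·2 + 1·10 = 6
  c_3 = 0·0 + 0·5 + (2)·(-2) + 0·2 + 1·10 = 6
  c_4 = 0·0 + 0·5 + (-1)·(-2) + 0·2 + 0·10 = 2
  c_5 = 1·0 + 0·5 + (0)·(-2) + 1·2 + 0·10 = 2
Base-3 expansion of each c_i:
  c_1 = 7 = 1·3^0 + 2·3^1
  c_2 = 6 = 0·3^0 + 2·3^1
  c_3 = 6 = 0·3^0 + 2·3^1
  c_4 = 2 = 2·3^0
  c_5 = 2 = 2·3^0
λ_0 = (1, 0, 0, 2, 2)
λ_1 = (2, 2, 2, 0, 0)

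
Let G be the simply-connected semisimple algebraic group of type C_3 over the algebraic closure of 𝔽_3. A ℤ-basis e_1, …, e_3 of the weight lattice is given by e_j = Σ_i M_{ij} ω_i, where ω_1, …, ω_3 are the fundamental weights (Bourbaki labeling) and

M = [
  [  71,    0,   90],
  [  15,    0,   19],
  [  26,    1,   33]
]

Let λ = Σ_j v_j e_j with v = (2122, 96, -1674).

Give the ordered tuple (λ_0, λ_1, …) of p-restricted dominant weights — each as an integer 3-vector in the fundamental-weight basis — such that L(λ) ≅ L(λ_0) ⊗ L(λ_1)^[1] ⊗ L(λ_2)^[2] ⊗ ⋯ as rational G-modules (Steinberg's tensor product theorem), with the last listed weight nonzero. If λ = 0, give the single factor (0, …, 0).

((2, 0, 2), (0, 2, 2), (0, 2, 2))

Compute c_i = Σ_j M_{ij} v_j with v = (2122, 96, -1674):
  c_1 = 71·2122 + 0·96 + (90)·(-1674) = 2
  c_2 = 15·2122 + 0·96 + (19)·(-1674) = 24
  c_3 = 26·2122 + 1·96 + (33)·(-1674) = 26
Writing each c_i in base p = 3:
  c_1 = 2 = 2·3^0
  c_2 = 24 = 0·3^0 + 2·3^1 + 2·3^2
  c_3 = 26 = 2·3^0 + 2·3^1 + 2·3^2
p-restricted factor λ_0 = (2, 0, 2)
p-restricted factor λ_1 = (0, 2, 2)
p-restricted factor λ_2 = (0, 2, 2)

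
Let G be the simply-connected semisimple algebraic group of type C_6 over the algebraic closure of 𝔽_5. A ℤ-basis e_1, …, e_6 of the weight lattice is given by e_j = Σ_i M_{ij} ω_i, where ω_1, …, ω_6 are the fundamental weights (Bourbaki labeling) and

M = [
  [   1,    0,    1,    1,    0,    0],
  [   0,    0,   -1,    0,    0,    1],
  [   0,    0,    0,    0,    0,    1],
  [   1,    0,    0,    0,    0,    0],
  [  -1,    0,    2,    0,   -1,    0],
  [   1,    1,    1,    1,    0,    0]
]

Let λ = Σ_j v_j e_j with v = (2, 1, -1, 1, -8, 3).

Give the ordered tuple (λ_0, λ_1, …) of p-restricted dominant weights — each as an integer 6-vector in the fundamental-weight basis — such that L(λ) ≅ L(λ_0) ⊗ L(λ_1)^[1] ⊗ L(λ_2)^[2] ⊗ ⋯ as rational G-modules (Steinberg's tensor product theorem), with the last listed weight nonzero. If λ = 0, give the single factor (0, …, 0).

((2, 4, 3, 2, 4, 3),)

ω-coordinates c = M·v, v = (2, 1, -1, 1, -8, 3):
  c_1 = (1)·(2) + (0)·(1) + (1)·(-1) + (1)·(1) + (0)·(-8) + (0)·(3) = 2
  c_2 = (0)·(2) + (0)·(1) + (-1)·(-1) + (0)·(1) + (0)·(-8) + (1)·(3) = 4
  c_3 = (0)·(2) + (0)·(1) + (0)·(-1) + (0)·(1) + (0)·(-8) + (1)·(3) = 3
  c_4 = (1)·(2) + (0)·(1) + (0)·(-1) + (0)·(1) + (0)·(-8) + (0)·(3) = 2
  c_5 = (-1)·(2) + (0)·(1) + (2)·(-1) + (0)·(1) + (-1)·(-8) + (0)·(3) = 4
  c_6 = (1)·(2) + (1)·(1) + (1)·(-1) + (1)·(1) + (0)·(-8) + (0)·(3) = 3
Writing each c_i in base p = 5:
  c_1 = 2 = 2·5^0
  c_2 = 4 = 4·5^0
  c_3 = 3 = 3·5^0
  c_4 = 2 = 2·5^0
  c_5 = 4 = 4·5^0
  c_6 = 3 = 3·5^0
p-restricted factor λ_0 = (2, 4, 3, 2, 4, 3)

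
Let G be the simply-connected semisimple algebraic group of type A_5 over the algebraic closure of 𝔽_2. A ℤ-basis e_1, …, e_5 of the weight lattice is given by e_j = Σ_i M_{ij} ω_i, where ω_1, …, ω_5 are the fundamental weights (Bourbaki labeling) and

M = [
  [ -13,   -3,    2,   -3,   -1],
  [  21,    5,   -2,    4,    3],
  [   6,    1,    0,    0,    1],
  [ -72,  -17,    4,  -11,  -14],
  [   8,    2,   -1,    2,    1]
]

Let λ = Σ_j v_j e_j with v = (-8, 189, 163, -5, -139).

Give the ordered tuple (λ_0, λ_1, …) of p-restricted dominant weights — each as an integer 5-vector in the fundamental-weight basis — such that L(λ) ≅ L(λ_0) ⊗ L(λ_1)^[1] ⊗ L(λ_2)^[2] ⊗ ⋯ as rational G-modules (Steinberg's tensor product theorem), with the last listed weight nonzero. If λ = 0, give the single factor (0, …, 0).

((1, 0, 0, 0, 0), (0, 1, 1, 0, 1), (0, 1, 0, 0, 0), (0, 1, 0, 0, 0), (1, 0, 0, 1, 0))

In the fundamental-weight basis, λ has coordinates c = M·v (v = (-8, 189, 163, -5, -139)):
  c_1 = -13*-8 + -3*189 + 2*163 + -3*-5 + -1*-139 = 17
  c_2 = 21*-8 + 5*189 + -2*163 + 4*-5 + 3*-139 = 14
  c_3 = 6*-8 + 1*189 + 0*163 + 0*-5 + 1*-139 = 2
  c_4 = -72*-8 + -17*189 + 4*163 + -11*-5 + -14*-139 = 16
  c_5 = 8*-8 + 2*189 + -1*163 + 2*-5 + 1*-139 = 2
Writing each c_i in base p = 2:
  c_1 = 17 = 1·2^0 + 0·2^1 + 0·2^2 + 0·2^3 + 1·2^4
  c_2 = 14 = 0·2^0 + 1·2^1 + 1·2^2 + 1·2^3
  c_3 = 2 = 0·2^0 + 1·2^1
  c_4 = 16 = 0·2^0 + 0·2^1 + 0·2^2 + 0·2^3 + 1·2^4
  c_5 = 2 = 0·2^0 + 1·2^1
p-restricted factor λ_0 = (1, 0, 0, 0, 0)
p-restricted factor λ_1 = (0, 1, 1, 0, 1)
p-restricted factor λ_2 = (0, 1, 0, 0, 0)
p-restricted factor λ_3 = (0, 1, 0, 0, 0)
p-restricted factor λ_4 = (1, 0, 0, 1, 0)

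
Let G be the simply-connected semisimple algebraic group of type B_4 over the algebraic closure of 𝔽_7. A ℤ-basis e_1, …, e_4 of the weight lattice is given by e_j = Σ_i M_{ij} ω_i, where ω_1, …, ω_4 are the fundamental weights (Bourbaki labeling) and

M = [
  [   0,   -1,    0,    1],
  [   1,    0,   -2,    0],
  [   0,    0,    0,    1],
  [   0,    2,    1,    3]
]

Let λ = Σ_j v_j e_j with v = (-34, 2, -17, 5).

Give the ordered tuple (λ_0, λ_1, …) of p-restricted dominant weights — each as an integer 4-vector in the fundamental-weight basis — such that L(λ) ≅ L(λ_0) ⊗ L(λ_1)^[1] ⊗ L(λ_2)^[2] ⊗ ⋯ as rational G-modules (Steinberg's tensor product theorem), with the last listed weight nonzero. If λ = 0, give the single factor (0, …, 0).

((3, 0, 5, 2),)

Compute c_i = Σ_j M_{ij} v_j with v = (-34, 2, -17, 5):
  c_1 = 0*-34 + -1*2 + 0*-17 + 1*5 = 3
  c_2 = 1*-34 + 0*2 + -2*-17 + 0*5 = 0
  c_3 = 0*-34 + 0*2 + 0*-17 + 1*5 = 5
  c_4 = 0*-34 + 2*2 + 1*-17 + 3*5 = 2
Writing each c_i in base p = 7:
  c_1 = 3 = 3·7^0
  c_2 = 0
  c_3 = 5 = 5·7^0
  c_4 = 2 = 2·7^0
p-restricted factor λ_0 = (3, 0, 5, 2)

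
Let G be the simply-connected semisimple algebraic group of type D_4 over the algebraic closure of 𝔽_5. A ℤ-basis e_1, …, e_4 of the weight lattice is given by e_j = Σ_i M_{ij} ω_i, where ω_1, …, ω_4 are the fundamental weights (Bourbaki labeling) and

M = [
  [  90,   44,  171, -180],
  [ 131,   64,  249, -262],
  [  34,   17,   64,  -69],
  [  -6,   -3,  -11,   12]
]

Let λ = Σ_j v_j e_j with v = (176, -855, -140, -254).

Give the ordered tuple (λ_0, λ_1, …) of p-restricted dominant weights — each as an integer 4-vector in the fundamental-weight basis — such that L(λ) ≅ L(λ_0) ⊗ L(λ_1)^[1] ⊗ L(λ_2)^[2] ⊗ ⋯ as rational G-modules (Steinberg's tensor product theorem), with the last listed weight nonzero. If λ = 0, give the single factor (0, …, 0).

Converting to the ω-basis (c_i = row i of M dotted with v = (176, -855, -140, -254)):
  c_1 = 90*176 + 44*-855 + 171*-140 + -180*-254 = 0
  c_2 = 131*176 + 64*-855 + 249*-140 + -262*-254 = 24
  c_3 = 34*176 + 17*-855 + 64*-140 + -69*-254 = 15
  c_4 = -6*176 + -3*-855 + -11*-140 + 12*-254 = 1
Expand coordinatewise in base 5:
  c_1 = 0
  c_2 = 24 = 4·5^0 + 4·5^1
  c_3 = 15 = 0·5^0 + 3·5^1
  c_4 = 1 = 1·5^0
λ_0 = (0, 4, 0, 1)
λ_1 = (0, 4, 3, 0)

((0, 4, 0, 1), (0, 4, 3, 0))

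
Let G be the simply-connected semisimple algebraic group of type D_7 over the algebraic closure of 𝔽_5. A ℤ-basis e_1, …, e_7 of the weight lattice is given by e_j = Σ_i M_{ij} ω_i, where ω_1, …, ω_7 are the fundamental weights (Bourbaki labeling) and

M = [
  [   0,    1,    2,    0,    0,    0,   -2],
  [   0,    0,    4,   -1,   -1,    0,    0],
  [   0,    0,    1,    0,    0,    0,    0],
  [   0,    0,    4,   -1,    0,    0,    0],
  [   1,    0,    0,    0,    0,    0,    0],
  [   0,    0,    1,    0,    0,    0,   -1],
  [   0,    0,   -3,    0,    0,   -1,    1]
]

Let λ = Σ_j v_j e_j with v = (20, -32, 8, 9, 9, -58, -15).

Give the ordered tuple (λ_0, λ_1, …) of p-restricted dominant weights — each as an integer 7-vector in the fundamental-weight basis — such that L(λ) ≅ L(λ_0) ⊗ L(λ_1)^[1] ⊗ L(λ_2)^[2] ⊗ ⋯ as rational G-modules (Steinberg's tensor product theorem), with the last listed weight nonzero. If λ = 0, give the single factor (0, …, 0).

((4, 4, 3, 3, 0, 3, 4), (2, 2, 1, 4, 4, 4, 3))

Compute c_i = Σ_j M_{ij} v_j with v = (20, -32, 8, 9, 9, -58, -15):
  c_1 = (0)·(20) + (1)·(-32) + (2)·(8) + (0)·(9) + (0)·(9) + (0)·(-58) + (-2)·(-15) = 14
  c_2 = (0)·(20) + (0)·(-32) + (4)·(8) + (-1)·(9) + (-1)·(9) + (0)·(-58) + (0)·(-15) = 14
  c_3 = (0)·(20) + (0)·(-32) + (1)·(8) + (0)·(9) + (0)·(9) + (0)·(-58) + (0)·(-15) = 8
  c_4 = (0)·(20) + (0)·(-32) + (4)·(8) + (-1)·(9) + (0)·(9) + (0)·(-58) + (0)·(-15) = 23
  c_5 = (1)·(20) + (0)·(-32) + (0)·(8) + (0)·(9) + (0)·(9) + (0)·(-58) + (0)·(-15) = 20
  c_6 = (0)·(20) + (0)·(-32) + (1)·(8) + (0)·(9) + (0)·(9) + (0)·(-58) + (-1)·(-15) = 23
  c_7 = (0)·(20) + (0)·(-32) + (-3)·(8) + (0)·(9) + (0)·(9) + (-1)·(-58) + (1)·(-15) = 19
Base-5 expansion of each c_i:
  c_1 = 14 = 4·5^0 + 2·5^1
  c_2 = 14 = 4·5^0 + 2·5^1
  c_3 = 8 = 3·5^0 + 1·5^1
  c_4 = 23 = 3·5^0 + 4·5^1
  c_5 = 20 = 0·5^0 + 4·5^1
  c_6 = 23 = 3·5^0 + 4·5^1
  c_7 = 19 = 4·5^0 + 3·5^1
λ_0 = (4, 4, 3, 3, 0, 3, 4)
λ_1 = (2, 2, 1, 4, 4, 4, 3)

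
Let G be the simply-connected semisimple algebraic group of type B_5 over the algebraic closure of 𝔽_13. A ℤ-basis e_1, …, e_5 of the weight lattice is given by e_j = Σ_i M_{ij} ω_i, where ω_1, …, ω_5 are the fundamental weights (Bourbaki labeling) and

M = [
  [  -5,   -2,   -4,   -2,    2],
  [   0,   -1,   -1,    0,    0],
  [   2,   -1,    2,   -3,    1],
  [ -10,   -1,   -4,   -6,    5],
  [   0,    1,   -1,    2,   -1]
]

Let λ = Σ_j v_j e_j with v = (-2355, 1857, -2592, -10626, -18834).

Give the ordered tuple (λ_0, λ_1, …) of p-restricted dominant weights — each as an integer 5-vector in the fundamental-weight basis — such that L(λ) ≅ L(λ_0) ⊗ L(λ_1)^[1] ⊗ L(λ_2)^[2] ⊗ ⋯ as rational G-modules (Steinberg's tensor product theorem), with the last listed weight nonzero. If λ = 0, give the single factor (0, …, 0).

((11, 7, 6, 9, 3), (11, 4, 8, 9, 0), (11, 4, 7, 9, 12))

In the fundamental-weight basis, λ has coordinates c = M·v (v = (-2355, 1857, -2592, -10626, -18834)):
  c_1 = (-5)·(-2355) + (-2)·(1857) + (-4)·(-2592) + (-2)·(-10626) + (2)·(-18834) = 2013
  c_2 = (0)·(-2355) + (-1)·(1857) + (-1)·(-2592) + (0)·(-10626) + (0)·(-18834) = 735
  c_3 = (2)·(-2355) + (-1)·(1857) + (2)·(-2592) + (-3)·(-10626) + (1)·(-18834) = 1293
  c_4 = (-10)·(-2355) + (-1)·(1857) + (-4)·(-2592) + (-6)·(-10626) + (5)·(-18834) = 1647
  c_5 = (0)·(-2355) + 1·1857 + (-1)·(-2592) + (2)·(-10626) + (-1)·(-18834) = 2031
p = 13; digits c_i = Σ_j d_{ij}·13^j, 0 ≤ d_{ij} < 13:
  c_1 = 2013 = 11·13^0 + 11·13^1 + 11·13^2
  c_2 = 735 = 7·13^0 + 4·13^1 + 4·13^2
  c_3 = 1293 = 6·13^0 + 8·13^1 + 7·13^2
  c_4 = 1647 = 9·13^0 + 9·13^1 + 9·13^2
  c_5 = 2031 = 3·13^0 + 0·13^1 + 12·13^2
Factor λ_0 = (11, 7, 6, 9, 3)
Factor λ_1 = (11, 4, 8, 9, 0)
Factor λ_2 = (11, 4, 7, 9, 12)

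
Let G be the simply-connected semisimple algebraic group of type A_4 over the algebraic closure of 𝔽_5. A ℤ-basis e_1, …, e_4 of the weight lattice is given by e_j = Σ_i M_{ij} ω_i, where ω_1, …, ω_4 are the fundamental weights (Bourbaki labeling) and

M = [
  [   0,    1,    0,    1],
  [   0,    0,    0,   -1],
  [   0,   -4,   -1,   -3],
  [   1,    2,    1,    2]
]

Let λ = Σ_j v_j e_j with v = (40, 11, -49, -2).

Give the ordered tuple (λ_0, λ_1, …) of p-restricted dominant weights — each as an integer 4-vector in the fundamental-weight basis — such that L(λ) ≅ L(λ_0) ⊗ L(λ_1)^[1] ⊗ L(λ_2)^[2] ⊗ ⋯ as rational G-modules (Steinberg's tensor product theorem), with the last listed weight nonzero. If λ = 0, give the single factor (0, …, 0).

In the fundamental-weight basis, λ has coordinates c = M·v (v = (40, 11, -49, -2)):
  c_1 = 0·40 + 1·11 + (0)·(-49) + (1)·(-2) = 9
  c_2 = 0·40 + 0·11 + (0)·(-49) + (-1)·(-2) = 2
  c_3 = 0·40 + (-4)·(11) + (-1)·(-49) + (-3)·(-2) = 11
  c_4 = 1·40 + 2·11 + (1)·(-49) + (2)·(-2) = 9
Base-5 expansion of each c_i:
  c_1 = 9 = 4·5^0 + 1·5^1
  c_2 = 2 = 2·5^0
  c_3 = 11 = 1·5^0 + 2·5^1
  c_4 = 9 = 4·5^0 + 1·5^1
λ_0 = (4, 2, 1, 4)
λ_1 = (1, 0, 2, 1)

((4, 2, 1, 4), (1, 0, 2, 1))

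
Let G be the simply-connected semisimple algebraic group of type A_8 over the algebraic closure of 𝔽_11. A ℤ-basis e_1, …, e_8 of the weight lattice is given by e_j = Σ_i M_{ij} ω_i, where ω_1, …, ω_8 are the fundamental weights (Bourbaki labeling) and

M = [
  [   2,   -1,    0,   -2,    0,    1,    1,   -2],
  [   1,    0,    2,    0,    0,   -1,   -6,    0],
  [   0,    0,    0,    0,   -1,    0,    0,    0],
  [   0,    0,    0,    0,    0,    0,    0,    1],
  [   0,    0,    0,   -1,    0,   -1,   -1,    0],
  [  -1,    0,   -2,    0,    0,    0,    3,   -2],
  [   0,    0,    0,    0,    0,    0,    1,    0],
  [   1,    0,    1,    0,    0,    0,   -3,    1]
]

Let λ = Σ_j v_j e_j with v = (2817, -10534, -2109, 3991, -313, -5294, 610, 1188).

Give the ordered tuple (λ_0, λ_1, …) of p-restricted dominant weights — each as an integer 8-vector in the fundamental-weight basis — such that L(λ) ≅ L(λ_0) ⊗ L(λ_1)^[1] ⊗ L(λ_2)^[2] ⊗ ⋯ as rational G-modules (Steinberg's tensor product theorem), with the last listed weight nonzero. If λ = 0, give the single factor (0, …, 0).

((4, 2, 5, 0, 0, 8, 5, 0), (3, 10, 6, 9, 8, 0, 0, 6), (9, 1, 2, 9, 5, 7, 5, 0))

In the fundamental-weight basis, λ has coordinates c = M·v (v = (2817, -10534, -2109, 3991, -313, -5294, 610, 1188)):
  c_1 = 2·2817 + (-1)·(-10534) + (0)·(-2109) + (-2)·(3991) + (0)·(-313) + (1)·(-5294) + 1·610 + (-2)·(1188) = 1126
  c_2 = 1·2817 + (0)·(-10534) + (2)·(-2109) + 0·3991 + (0)·(-313) + (-1)·(-5294) + (-6)·(610) + 0·1188 = 233
  c_3 = 0·2817 + (0)·(-10534) + (0)·(-2109) + 0·3991 + (-1)·(-313) + (0)·(-5294) + 0·610 + 0·1188 = 313
  c_4 = 0·2817 + (0)·(-10534) + (0)·(-2109) + 0·3991 + (0)·(-313) + (0)·(-5294) + 0·610 + 1·1188 = 1188
  c_5 = 0·2817 + (0)·(-10534) + (0)·(-2109) + (-1)·(3991) + (0)·(-313) + (-1)·(-5294) + (-1)·(610) + 0·1188 = 693
  c_6 = (-1)·(2817) + (0)·(-10534) + (-2)·(-2109) + 0·3991 + (0)·(-313) + (0)·(-5294) + 3·610 + (-2)·(1188) = 855
  c_7 = 0·2817 + (0)·(-10534) + (0)·(-2109) + 0·3991 + (0)·(-313) + (0)·(-5294) + 1·610 + 0·1188 = 610
  c_8 = 1·2817 + (0)·(-10534) + (1)·(-2109) + 0·3991 + (0)·(-313) + (0)·(-5294) + (-3)·(610) + 1·1188 = 66
Writing each c_i in base p = 11:
  c_1 = 1126 = 4·11^0 + 3·11^1 + 9·11^2
  c_2 = 233 = 2·11^0 + 10·11^1 + 1·11^2
  c_3 = 313 = 5·11^0 + 6·11^1 + 2·11^2
  c_4 = 1188 = 0·11^0 + 9·11^1 + 9·11^2
  c_5 = 693 = 0·11^0 + 8·11^1 + 5·11^2
  c_6 = 855 = 8·11^0 + 0·11^1 + 7·11^2
  c_7 = 610 = 5·11^0 + 0·11^1 + 5·11^2
  c_8 = 66 = 0·11^0 + 6·11^1
λ_0 = (4, 2, 5, 0, 0, 8, 5, 0)
λ_1 = (3, 10, 6, 9, 8, 0, 0, 6)
λ_2 = (9, 1, 2, 9, 5, 7, 5, 0)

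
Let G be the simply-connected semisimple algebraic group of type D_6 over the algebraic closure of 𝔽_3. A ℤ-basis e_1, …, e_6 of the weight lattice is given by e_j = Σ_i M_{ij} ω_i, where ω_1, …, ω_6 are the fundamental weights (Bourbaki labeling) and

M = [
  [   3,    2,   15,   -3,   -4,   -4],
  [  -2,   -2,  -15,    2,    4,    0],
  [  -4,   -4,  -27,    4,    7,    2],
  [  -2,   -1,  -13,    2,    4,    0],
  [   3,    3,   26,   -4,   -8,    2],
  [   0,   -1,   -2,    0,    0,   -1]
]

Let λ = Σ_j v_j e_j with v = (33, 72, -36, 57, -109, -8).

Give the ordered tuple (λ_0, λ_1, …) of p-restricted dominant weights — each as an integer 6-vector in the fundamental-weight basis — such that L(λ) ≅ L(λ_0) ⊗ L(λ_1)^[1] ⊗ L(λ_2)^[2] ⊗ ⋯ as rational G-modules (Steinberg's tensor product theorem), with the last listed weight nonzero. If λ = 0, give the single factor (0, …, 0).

((0, 2, 1, 2, 1, 2), (0, 2, 0, 2, 2, 2))

ω-coordinates c = M·v, v = (33, 72, -36, 57, -109, -8):
  c_1 = 3*33 + 2*72 + 15*-36 + -3*57 + -4*-109 + -4*-8 = 0
  c_2 = -2*33 + -2*72 + -15*-36 + 2*57 + 4*-109 + 0*-8 = 8
  c_3 = -4*33 + -4*72 + -27*-36 + 4*57 + 7*-109 + 2*-8 = 1
  c_4 = -2*33 + -1*72 + -13*-36 + 2*57 + 4*-109 + 0*-8 = 8
  c_5 = 3*33 + 3*72 + 26*-36 + -4*57 + -8*-109 + 2*-8 = 7
  c_6 = 0*33 + -1*72 + -2*-36 + 0*57 + 0*-109 + -1*-8 = 8
Base-3 expansion of each c_i:
  c_1 = 0
  c_2 = 8 = 2·3^0 + 2·3^1
  c_3 = 1 = 1·3^0
  c_4 = 8 = 2·3^0 + 2·3^1
  c_5 = 7 = 1·3^0 + 2·3^1
  c_6 = 8 = 2·3^0 + 2·3^1
Factor λ_0 = (0, 2, 1, 2, 1, 2)
Factor λ_1 = (0, 2, 0, 2, 2, 2)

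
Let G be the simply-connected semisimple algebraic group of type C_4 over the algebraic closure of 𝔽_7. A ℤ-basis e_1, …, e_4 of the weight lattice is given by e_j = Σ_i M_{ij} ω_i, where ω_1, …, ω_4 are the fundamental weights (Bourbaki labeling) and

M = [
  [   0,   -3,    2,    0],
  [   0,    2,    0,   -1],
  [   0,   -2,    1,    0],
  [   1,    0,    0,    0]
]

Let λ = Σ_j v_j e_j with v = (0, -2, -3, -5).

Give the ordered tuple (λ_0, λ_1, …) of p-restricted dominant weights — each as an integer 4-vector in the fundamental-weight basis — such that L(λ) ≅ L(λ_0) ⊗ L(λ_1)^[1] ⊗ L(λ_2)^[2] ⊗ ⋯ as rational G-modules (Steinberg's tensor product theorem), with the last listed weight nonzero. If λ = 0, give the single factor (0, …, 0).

Change of basis e → ω: c = M·v where v = (0, -2, -3, -5):
  c_1 = 0*0 + -3*-2 + 2*-3 + 0*-5 = 0
  c_2 = 0*0 + 2*-2 + 0*-3 + -1*-5 = 1
  c_3 = 0*0 + -2*-2 + 1*-3 + 0*-5 = 1
  c_4 = 1*0 + 0*-2 + 0*-3 + 0*-5 = 0
Base-7 expansion of each c_i:
  c_1 = 0
  c_2 = 1 = 1·7^0
  c_3 = 1 = 1·7^0
  c_4 = 0
Factor λ_0 = (0, 1, 1, 0)

((0, 1, 1, 0),)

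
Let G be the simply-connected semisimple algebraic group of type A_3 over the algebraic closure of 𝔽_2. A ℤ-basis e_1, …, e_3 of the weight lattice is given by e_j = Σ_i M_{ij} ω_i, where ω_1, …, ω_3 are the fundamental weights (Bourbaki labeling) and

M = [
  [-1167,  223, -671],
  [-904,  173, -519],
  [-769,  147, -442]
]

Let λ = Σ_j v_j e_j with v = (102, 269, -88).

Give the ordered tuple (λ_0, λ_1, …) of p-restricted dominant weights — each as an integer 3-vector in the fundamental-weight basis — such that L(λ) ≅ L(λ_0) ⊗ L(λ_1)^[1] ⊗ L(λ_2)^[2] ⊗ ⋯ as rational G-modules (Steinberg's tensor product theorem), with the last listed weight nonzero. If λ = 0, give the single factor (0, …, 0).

Compute c_i = Σ_j M_{ij} v_j with v = (102, 269, -88):
  c_1 = -1167*102 + 223*269 + -671*-88 = 1
  c_2 = -904*102 + 173*269 + -519*-88 = 1
  c_3 = -769*102 + 147*269 + -442*-88 = 1
Base-2 expansion of each c_i:
  c_1 = 1 = 1·2^0
  c_2 = 1 = 1·2^0
  c_3 = 1 = 1·2^0
p-restricted factor λ_0 = (1, 1, 1)

((1, 1, 1),)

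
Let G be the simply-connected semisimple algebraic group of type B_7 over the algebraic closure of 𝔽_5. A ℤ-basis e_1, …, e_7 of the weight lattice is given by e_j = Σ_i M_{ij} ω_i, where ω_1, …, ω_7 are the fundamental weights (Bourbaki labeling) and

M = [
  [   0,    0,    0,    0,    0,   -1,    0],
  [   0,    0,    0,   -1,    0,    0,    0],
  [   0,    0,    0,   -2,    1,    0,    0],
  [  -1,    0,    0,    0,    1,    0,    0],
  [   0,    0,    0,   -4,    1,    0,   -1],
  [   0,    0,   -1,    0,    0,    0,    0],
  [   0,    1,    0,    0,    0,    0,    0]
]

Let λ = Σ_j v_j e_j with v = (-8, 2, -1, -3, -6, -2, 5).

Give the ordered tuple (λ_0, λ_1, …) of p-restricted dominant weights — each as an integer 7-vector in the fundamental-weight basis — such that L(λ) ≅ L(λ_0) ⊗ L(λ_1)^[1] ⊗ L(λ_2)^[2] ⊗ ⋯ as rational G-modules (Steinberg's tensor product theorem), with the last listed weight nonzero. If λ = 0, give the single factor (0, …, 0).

((2, 3, 0, 2, 1, 1, 2),)

In the fundamental-weight basis, λ has coordinates c = M·v (v = (-8, 2, -1, -3, -6, -2, 5)):
  c_1 = 0*-8 + 0*2 + 0*-1 + 0*-3 + 0*-6 + -1*-2 + 0*5 = 2
  c_2 = 0*-8 + 0*2 + 0*-1 + -1*-3 + 0*-6 + 0*-2 + 0*5 = 3
  c_3 = 0*-8 + 0*2 + 0*-1 + -2*-3 + 1*-6 + 0*-2 + 0*5 = 0
  c_4 = -1*-8 + 0*2 + 0*-1 + 0*-3 + 1*-6 + 0*-2 + 0*5 = 2
  c_5 = 0*-8 + 0*2 + 0*-1 + -4*-3 + 1*-6 + 0*-2 + -1*5 = 1
  c_6 = 0*-8 + 0*2 + -1*-1 + 0*-3 + 0*-6 + 0*-2 + 0*5 = 1
  c_7 = 0*-8 + 1*2 + 0*-1 + 0*-3 + 0*-6 + 0*-2 + 0*5 = 2
Writing each c_i in base p = 5:
  c_1 = 2 = 2·5^0
  c_2 = 3 = 3·5^0
  c_3 = 0
  c_4 = 2 = 2·5^0
  c_5 = 1 = 1·5^0
  c_6 = 1 = 1·5^0
  c_7 = 2 = 2·5^0
λ_0 = (2, 3, 0, 2, 1, 1, 2)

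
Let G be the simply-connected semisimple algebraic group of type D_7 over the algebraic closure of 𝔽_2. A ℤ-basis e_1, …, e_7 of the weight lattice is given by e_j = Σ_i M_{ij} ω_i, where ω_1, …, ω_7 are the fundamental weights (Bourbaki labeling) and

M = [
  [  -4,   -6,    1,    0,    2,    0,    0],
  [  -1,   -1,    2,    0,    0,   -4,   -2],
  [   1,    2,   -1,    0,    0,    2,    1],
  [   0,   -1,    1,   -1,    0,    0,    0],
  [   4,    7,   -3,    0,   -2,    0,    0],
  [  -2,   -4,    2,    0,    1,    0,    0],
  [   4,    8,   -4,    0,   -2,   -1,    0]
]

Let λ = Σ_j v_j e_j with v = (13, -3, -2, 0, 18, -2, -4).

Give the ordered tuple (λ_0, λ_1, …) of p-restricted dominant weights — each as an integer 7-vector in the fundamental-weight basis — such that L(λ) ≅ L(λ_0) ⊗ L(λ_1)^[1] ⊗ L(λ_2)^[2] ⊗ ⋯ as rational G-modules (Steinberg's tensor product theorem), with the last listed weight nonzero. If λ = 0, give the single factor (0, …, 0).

((0, 0, 1, 1, 1, 0, 0), (0, 1, 0, 0, 0, 0, 1))

ω-coordinates c = M·v, v = (13, -3, -2, 0, 18, -2, -4):
  c_1 = (-4)·(13) + (-6)·(-3) + (1)·(-2) + (0)·(0) + (2)·(18) + (0)·(-2) + (0)·(-4) = 0
  c_2 = (-1)·(13) + (-1)·(-3) + (2)·(-2) + (0)·(0) + (0)·(18) + (-4)·(-2) + (-2)·(-4) = 2
  c_3 = (1)·(13) + (2)·(-3) + (-1)·(-2) + (0)·(0) + (0)·(18) + (2)·(-2) + (1)·(-4) = 1
  c_4 = (0)·(13) + (-1)·(-3) + (1)·(-2) + (-1)·(0) + (0)·(18) + (0)·(-2) + (0)·(-4) = 1
  c_5 = (4)·(13) + (7)·(-3) + (-3)·(-2) + (0)·(0) + (-2)·(18) + (0)·(-2) + (0)·(-4) = 1
  c_6 = (-2)·(13) + (-4)·(-3) + (2)·(-2) + (0)·(0) + (1)·(18) + (0)·(-2) + (0)·(-4) = 0
  c_7 = (4)·(13) + (8)·(-3) + (-4)·(-2) + (0)·(0) + (-2)·(18) + (-1)·(-2) + (0)·(-4) = 2
p = 2; digits c_i = Σ_j d_{ij}·2^j, 0 ≤ d_{ij} < 2:
  c_1 = 0
  c_2 = 2 = 0·2^0 + 1·2^1
  c_3 = 1 = 1·2^0
  c_4 = 1 = 1·2^0
  c_5 = 1 = 1·2^0
  c_6 = 0
  c_7 = 2 = 0·2^0 + 1·2^1
p-restricted factor λ_0 = (0, 0, 1, 1, 1, 0, 0)
p-restricted factor λ_1 = (0, 1, 0, 0, 0, 0, 1)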